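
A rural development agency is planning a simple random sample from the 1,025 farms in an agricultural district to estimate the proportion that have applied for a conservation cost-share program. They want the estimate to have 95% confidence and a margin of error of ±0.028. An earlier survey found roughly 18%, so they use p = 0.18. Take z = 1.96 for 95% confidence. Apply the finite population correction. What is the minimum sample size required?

425

Unadjusted: n₀ = 1.96² × 0.18 × 0.82 / 0.028² ≈ 723.24, so n₀ = 724.
Finite population correction with N = 1,025: n = n₀ / (1 + (n₀−1)/N) = 724 / (1 + 723/1025) = 724 / 1.7054 ≈ 424.54.
Rounding up, n = 425.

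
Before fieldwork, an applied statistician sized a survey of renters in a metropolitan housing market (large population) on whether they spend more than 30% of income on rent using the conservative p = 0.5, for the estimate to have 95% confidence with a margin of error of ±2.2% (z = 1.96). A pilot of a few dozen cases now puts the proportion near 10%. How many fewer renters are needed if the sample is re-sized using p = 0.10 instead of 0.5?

Conservative (p = 0.5): n = 1.96² × 0.25 / 0.022² ≈ 1984.30 → 1985.
Using p = 0.10: p(1−p) = 0.0900, so n = 1.96² × 0.0900 / 0.022² ≈ 714.35 → 715.
Reduction: 1985 − 715 = 1270.

1270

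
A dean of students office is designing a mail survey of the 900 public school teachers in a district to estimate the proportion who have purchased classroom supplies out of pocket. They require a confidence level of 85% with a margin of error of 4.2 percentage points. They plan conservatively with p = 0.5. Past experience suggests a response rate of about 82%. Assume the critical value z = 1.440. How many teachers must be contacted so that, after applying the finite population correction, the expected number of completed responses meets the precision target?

Completed interviews needed (unadjusted): n₀ = 1.440² × 0.2500 / 0.042² ≈ 293.88 → 294.
FPC for N = 900: n = 294 / (1 + 293/900) = 294 / 1.3256 ≈ 221.79 → 222.
At an 82% response rate, contacts needed = 222 / 0.82 ≈ 270.73 → 271.

271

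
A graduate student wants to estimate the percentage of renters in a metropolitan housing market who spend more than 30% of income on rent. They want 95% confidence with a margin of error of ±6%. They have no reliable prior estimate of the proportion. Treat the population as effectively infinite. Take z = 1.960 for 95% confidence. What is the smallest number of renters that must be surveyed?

With no prior estimate, use p = 0.5, giving p(1−p) = 0.25.
n = z²·p(1−p)/E² = 1.960² × 0.2500 / 0.060² = 3.8416 × 0.2500 / 0.003600 ≈ 266.78.
Rounding up gives n = 267.

267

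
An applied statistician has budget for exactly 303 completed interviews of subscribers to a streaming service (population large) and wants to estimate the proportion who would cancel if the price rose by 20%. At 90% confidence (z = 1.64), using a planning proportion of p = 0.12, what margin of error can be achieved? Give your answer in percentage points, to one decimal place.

3.1

SE(p̂) = √[p(1−p)/n] = √[0.1056/303] = 0.01867.
E = z × SE = 1.64 × 0.01867 = 0.03062, or 3.1 percentage points.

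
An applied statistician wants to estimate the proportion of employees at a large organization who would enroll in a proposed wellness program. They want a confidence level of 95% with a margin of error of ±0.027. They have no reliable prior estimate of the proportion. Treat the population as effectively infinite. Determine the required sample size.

1318

For 95% confidence, z = 1.960.
With no prior estimate, use p = 0.5, giving p(1−p) = 0.25.
n = z²·p(1−p)/E² = 1.960² × 0.2500 / 0.027² = 3.8416 × 0.2500 / 0.000729 ≈ 1317.42.
Rounding up gives n = 1318.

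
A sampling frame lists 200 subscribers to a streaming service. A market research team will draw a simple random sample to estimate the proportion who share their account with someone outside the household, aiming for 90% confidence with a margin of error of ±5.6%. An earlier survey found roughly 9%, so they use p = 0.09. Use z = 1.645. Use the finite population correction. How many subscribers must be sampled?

Unadjusted: n₀ = 1.645² × 0.09 × 0.91 / 0.056² ≈ 70.67, so n₀ = 71.
Finite population correction with N = 200: n = n₀ / (1 + (n₀−1)/N) = 71 / (1 + 70/200) = 71 / 1.3500 ≈ 52.59.
Rounding up, n = 53.

53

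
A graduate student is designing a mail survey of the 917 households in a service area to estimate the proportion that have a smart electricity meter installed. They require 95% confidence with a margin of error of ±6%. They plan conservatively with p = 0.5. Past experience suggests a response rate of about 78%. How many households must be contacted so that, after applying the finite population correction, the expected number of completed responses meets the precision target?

For 95% confidence, z = 1.960.
Completed interviews needed (unadjusted): n₀ = 1.960² × 0.2500 / 0.060² ≈ 266.78 → 267.
FPC for N = 917: n = 267 / (1 + 266/917) = 267 / 1.2901 ≈ 206.96 → 207.
At a 78% response rate, contacts needed = 207 / 0.78 ≈ 265.38 → 266.

266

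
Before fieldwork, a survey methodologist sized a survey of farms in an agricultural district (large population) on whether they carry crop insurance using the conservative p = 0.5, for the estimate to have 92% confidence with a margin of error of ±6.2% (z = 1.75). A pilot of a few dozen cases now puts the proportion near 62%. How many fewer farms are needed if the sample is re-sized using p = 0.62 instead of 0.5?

Conservative (p = 0.5): n = 1.75² × 0.25 / 0.062² ≈ 199.17 → 200.
Using p = 0.62: p(1−p) = 0.2356, so n = 1.75² × 0.2356 / 0.062² ≈ 187.70 → 188.
Reduction: 200 − 188 = 12.

12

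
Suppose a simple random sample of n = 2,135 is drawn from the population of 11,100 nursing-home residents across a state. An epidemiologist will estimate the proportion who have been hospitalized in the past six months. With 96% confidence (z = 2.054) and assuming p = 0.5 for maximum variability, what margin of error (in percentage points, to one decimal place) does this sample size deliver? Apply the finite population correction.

2.0

Finite-population factor: (N−n)/(N−1) = (11100−2135)/(11100−1) = 0.8077.
SE(p̂) = √[p(1−p)/n · (N−n)/(N−1)] = √[0.2500/2135 × 0.8077] = 0.00973.
E = z × SE = 2.054 × 0.00973 = 0.01998 ≈ 2.0 percentage points.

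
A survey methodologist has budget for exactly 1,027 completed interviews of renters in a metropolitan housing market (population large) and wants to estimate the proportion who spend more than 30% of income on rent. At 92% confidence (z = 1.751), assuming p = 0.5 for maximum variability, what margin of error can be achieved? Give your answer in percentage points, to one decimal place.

2.7

SE(p̂) = √[p(1−p)/n] = √[0.2500/1027] = 0.01560.
E = z × SE = 1.751 × 0.01560 = 0.02732, or 2.7 percentage points.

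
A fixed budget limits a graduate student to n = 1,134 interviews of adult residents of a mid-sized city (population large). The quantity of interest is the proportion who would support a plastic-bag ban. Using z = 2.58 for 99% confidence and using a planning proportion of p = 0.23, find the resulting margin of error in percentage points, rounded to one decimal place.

SE(p̂) = √[p(1−p)/n] = √[0.1771/1134] = 0.01250.
E = z × SE = 2.58 × 0.01250 = 0.03224, or 3.2 percentage points.

3.2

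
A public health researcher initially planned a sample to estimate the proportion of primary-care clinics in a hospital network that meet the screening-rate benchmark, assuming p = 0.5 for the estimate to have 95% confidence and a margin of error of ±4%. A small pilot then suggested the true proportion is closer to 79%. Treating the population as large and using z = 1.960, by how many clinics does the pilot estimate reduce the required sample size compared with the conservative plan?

202

Conservative (p = 0.5): n = 1.960² × 0.25 / 0.040² ≈ 600.25 → 601.
Using p = 0.79: p(1−p) = 0.1659, so n = 1.960² × 0.1659 / 0.040² ≈ 398.33 → 399.
Reduction: 601 − 399 = 202.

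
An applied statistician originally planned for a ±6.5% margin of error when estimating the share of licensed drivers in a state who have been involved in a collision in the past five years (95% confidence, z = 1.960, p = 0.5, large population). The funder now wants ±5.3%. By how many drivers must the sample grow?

114

At ±6.5%: n = 1.960² × 0.2500 / 0.065² ≈ 227.31 → 228.
At ±5.3%: n = 1.960² × 0.2500 / 0.053² ≈ 341.90 → 342.
Additional respondents: 342 − 228 = 114.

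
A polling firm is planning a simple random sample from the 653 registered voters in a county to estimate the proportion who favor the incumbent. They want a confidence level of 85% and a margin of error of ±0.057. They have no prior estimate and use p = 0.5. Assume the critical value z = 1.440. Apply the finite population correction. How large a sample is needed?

Unadjusted: n₀ = 1.440² × 0.50 × 0.50 / 0.057² ≈ 159.56, so n₀ = 160.
Finite population correction with N = 653: n = n₀ / (1 + (n₀−1)/N) = 160 / (1 + 159/653) = 160 / 1.2435 ≈ 128.67.
Rounding up, n = 129.

129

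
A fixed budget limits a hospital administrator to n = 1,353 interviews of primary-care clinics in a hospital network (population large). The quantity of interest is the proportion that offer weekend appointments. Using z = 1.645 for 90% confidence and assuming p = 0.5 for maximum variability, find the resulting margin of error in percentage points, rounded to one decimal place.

SE(p̂) = √[p(1−p)/n] = √[0.2500/1353] = 0.01359.
E = z × SE = 1.645 × 0.01359 = 0.02236, or 2.2 percentage points.

2.2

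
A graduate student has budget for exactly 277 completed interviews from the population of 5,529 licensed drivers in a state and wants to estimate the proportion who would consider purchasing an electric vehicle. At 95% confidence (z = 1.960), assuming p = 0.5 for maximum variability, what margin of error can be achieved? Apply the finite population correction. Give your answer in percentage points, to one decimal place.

5.7

Finite-population factor: (N−n)/(N−1) = (5529−277)/(5529−1) = 0.9501.
SE(p̂) = √[p(1−p)/n · (N−n)/(N−1)] = √[0.2500/277 × 0.9501] = 0.02928.
E = z × SE = 1.960 × 0.02928 = 0.05739 ≈ 5.7 percentage points.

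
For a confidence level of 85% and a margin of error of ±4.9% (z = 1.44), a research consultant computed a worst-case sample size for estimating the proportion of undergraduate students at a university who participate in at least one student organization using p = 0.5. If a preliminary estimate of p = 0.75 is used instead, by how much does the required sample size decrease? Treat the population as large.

Conservative (p = 0.5): n = 1.44² × 0.25 / 0.049² ≈ 215.91 → 216.
Using p = 0.75: p(1−p) = 0.1875, so n = 1.44² × 0.1875 / 0.049² ≈ 161.93 → 162.
Reduction: 216 − 162 = 54.

54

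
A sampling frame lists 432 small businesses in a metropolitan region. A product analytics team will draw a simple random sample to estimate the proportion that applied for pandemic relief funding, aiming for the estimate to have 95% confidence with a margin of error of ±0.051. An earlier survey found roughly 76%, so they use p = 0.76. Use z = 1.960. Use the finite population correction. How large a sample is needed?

Unadjusted: n₀ = 1.960² × 0.76 × 0.24 / 0.051² ≈ 269.40, so n₀ = 270.
Finite population correction with N = 432: n = n₀ / (1 + (n₀−1)/N) = 270 / (1 + 269/432) = 270 / 1.6227 ≈ 166.39.
Rounding up, n = 167.

167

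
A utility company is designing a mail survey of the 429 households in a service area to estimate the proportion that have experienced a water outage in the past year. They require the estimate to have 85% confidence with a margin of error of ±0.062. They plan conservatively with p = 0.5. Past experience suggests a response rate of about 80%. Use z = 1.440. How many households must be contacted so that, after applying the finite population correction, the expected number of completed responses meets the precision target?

Completed interviews needed (unadjusted): n₀ = 1.440² × 0.2500 / 0.062² ≈ 134.86 → 135.
FPC for N = 429: n = 135 / (1 + 134/429) = 135 / 1.3124 ≈ 102.87 → 103.
At an 80% response rate, contacts needed = 103 / 0.80 ≈ 128.75 → 129.

129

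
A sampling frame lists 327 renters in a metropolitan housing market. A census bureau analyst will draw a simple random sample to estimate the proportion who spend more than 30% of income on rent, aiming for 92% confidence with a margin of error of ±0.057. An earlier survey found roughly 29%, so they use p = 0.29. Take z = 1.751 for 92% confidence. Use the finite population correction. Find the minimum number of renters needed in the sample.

Unadjusted: n₀ = 1.751² × 0.29 × 0.71 / 0.057² ≈ 194.30, so n₀ = 195.
Finite population correction with N = 327: n = n₀ / (1 + (n₀−1)/N) = 195 / (1 + 194/327) = 195 / 1.5933 ≈ 122.39.
Rounding up, n = 123.

123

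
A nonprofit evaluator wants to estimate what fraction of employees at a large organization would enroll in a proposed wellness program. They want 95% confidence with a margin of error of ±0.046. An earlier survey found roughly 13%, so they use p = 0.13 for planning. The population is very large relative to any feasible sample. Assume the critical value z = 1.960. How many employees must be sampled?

With p = 0.13, p(1−p) = 0.1131.
n = z²·p(1−p)/E² = 1.960² × 0.1131 / 0.046² = 3.8416 × 0.1131 / 0.002116 ≈ 205.33.
Rounding up gives n = 206.

206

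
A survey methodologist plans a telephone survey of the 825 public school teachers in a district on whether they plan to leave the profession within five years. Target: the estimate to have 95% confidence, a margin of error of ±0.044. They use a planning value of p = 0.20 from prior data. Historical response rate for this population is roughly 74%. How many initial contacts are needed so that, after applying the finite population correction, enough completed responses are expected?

311

For 95% confidence, z = 1.96.
Completed interviews needed (unadjusted): n₀ = 1.96² × 0.1600 / 0.044² ≈ 317.49 → 318.
FPC for N = 825: n = 318 / (1 + 317/825) = 318 / 1.3842 ≈ 229.73 → 230.
At a 74% response rate, contacts needed = 230 / 0.74 ≈ 310.81 → 311.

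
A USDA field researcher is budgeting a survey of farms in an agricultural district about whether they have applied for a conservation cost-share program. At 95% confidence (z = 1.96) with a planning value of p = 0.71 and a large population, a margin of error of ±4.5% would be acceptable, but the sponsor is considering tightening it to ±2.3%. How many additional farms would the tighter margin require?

1105

At ±4.5%: n = 1.96² × 0.2059 / 0.045² ≈ 390.61 → 391.
At ±2.3%: n = 1.96² × 0.2059 / 0.023² ≈ 1495.25 → 1496.
Additional respondents: 1496 − 391 = 1105.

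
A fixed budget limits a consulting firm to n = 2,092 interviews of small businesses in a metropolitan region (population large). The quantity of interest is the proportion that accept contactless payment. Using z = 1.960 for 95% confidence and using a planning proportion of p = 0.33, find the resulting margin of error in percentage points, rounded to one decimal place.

SE(p̂) = √[p(1−p)/n] = √[0.2211/2092] = 0.01028.
E = z × SE = 1.960 × 0.01028 = 0.02015, or 2.0 percentage points.

2.0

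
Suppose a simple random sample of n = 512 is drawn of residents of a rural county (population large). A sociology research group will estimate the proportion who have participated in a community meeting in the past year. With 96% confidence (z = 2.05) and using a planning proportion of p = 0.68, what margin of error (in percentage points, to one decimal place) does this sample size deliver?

4.2

SE(p̂) = √[p(1−p)/n] = √[0.2176/512] = 0.02062.
E = z × SE = 2.05 × 0.02062 = 0.04226, or 4.2 percentage points.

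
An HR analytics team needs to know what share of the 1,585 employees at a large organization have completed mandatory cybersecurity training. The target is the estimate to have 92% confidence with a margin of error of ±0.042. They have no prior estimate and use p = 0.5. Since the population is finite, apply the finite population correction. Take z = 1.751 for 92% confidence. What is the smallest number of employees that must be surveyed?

342

Unadjusted: n₀ = 1.751² × 0.50 × 0.50 / 0.042² ≈ 434.52, so n₀ = 435.
Finite population correction with N = 1,585: n = n₀ / (1 + (n₀−1)/N) = 435 / (1 + 434/1585) = 435 / 1.2738 ≈ 341.49.
Rounding up, n = 342.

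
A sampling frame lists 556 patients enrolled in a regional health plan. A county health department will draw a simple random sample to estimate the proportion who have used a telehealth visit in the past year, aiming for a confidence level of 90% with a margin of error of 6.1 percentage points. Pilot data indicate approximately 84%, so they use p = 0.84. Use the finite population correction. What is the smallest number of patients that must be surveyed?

84

For 90% confidence, z = 1.645.
Unadjusted: n₀ = 1.645² × 0.84 × 0.16 / 0.061² ≈ 97.74, so n₀ = 98.
Finite population correction with N = 556: n = n₀ / (1 + (n₀−1)/N) = 98 / (1 + 97/556) = 98 / 1.1745 ≈ 83.44.
Rounding up, n = 84.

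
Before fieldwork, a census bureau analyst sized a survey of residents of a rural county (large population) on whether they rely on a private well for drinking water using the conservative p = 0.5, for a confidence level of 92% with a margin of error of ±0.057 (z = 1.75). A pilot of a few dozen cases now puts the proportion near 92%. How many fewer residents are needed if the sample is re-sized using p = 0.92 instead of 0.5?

166

Conservative (p = 0.5): n = 1.75² × 0.25 / 0.057² ≈ 235.65 → 236.
Using p = 0.92: p(1−p) = 0.0736, so n = 1.75² × 0.0736 / 0.057² ≈ 69.38 → 70.
Reduction: 236 − 70 = 166.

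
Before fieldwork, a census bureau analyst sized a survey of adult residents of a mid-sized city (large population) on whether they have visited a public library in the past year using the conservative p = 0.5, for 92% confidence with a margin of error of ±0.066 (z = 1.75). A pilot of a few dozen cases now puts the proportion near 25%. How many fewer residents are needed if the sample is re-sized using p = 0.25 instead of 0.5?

Conservative (p = 0.5): n = 1.75² × 0.25 / 0.066² ≈ 175.76 → 176.
Using p = 0.25: p(1−p) = 0.1875, so n = 1.75² × 0.1875 / 0.066² ≈ 131.82 → 132.
Reduction: 176 − 132 = 44.

44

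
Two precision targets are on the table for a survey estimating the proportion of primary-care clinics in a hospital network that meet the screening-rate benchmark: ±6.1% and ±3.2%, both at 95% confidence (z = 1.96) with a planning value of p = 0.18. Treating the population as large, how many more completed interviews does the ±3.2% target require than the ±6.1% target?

At ±6.1%: n = 1.96² × 0.1476 / 0.061² ≈ 152.38 → 153.
At ±3.2%: n = 1.96² × 0.1476 / 0.032² ≈ 553.73 → 554.
Additional respondents: 554 − 153 = 401.

401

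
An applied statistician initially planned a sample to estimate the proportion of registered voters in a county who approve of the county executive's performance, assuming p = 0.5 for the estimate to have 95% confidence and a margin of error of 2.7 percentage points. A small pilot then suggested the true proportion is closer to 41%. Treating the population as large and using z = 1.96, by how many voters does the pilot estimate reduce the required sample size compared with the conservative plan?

Conservative (p = 0.5): n = 1.96² × 0.25 / 0.027² ≈ 1317.42 → 1318.
Using p = 0.41: p(1−p) = 0.2419, so n = 1.96² × 0.2419 / 0.027² ≈ 1274.74 → 1275.
Reduction: 1318 − 1275 = 43.

43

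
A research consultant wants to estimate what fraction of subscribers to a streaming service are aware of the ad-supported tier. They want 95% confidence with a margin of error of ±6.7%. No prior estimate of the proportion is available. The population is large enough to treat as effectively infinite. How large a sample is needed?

214

For 95% confidence, z = 1.960.
With no prior estimate, use p = 0.5, giving p(1−p) = 0.25.
n = z²·p(1−p)/E² = 1.960² × 0.2500 / 0.067² = 3.8416 × 0.2500 / 0.004489 ≈ 213.95.
Rounding up gives n = 214.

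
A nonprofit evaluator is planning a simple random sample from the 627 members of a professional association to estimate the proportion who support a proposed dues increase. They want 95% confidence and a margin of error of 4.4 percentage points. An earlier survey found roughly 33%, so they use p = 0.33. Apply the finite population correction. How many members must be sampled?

For 95% confidence, z = 1.960.
Unadjusted: n₀ = 1.960² × 0.33 × 0.67 / 0.044² ≈ 438.73, so n₀ = 439.
Finite population correction with N = 627: n = n₀ / (1 + (n₀−1)/N) = 439 / (1 + 438/627) = 439 / 1.6986 ≈ 258.45.
Rounding up, n = 259.

259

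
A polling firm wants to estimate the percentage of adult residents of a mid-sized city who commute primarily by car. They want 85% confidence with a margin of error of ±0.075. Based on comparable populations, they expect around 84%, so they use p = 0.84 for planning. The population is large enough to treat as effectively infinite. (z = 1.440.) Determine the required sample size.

50

With p = 0.84, p(1−p) = 0.1344.
n = z²·p(1−p)/E² = 1.440² × 0.1344 / 0.075² = 2.0736 × 0.1344 / 0.005625 ≈ 49.55.
Rounding up gives n = 50.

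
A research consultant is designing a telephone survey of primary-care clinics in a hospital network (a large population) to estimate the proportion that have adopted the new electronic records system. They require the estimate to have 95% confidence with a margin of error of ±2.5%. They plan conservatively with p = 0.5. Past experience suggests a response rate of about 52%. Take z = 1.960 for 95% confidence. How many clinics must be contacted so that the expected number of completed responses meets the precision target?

2956

Completed interviews needed: n₀ = 1.960² × 0.2500 / 0.025² ≈ 1536.64 → 1537.
At a 52% response rate, contacts needed = 1537 / 0.52 ≈ 2955.77 → 2956.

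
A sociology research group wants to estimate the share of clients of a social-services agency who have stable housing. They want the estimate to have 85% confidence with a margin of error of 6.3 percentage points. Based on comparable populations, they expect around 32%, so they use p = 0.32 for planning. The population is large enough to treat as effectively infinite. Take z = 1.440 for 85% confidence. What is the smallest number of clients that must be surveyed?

With p = 0.32, p(1−p) = 0.2176.
n = z²·p(1−p)/E² = 1.440² × 0.2176 / 0.063² = 2.0736 × 0.2176 / 0.003969 ≈ 113.68.
Rounding up gives n = 114.

114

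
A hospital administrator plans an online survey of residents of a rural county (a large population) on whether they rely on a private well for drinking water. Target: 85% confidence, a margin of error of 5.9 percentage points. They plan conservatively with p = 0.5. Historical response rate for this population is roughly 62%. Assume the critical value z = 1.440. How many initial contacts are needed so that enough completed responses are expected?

241

Completed interviews needed: n₀ = 1.440² × 0.2500 / 0.059² ≈ 148.92 → 149.
At a 62% response rate, contacts needed = 149 / 0.62 ≈ 240.32 → 241.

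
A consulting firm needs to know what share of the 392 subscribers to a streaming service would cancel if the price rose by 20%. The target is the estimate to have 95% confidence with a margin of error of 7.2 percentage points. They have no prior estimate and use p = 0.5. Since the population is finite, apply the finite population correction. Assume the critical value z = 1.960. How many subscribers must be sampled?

Unadjusted: n₀ = 1.960² × 0.50 × 0.50 / 0.072² ≈ 185.26, so n₀ = 186.
Finite population correction with N = 392: n = n₀ / (1 + (n₀−1)/N) = 186 / (1 + 185/392) = 186 / 1.4719 ≈ 126.36.
Rounding up, n = 127.

127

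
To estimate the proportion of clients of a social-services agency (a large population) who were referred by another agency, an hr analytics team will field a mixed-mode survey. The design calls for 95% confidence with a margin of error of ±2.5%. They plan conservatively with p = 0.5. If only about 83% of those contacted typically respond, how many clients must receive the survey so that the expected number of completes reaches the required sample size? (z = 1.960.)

Completed interviews needed: n₀ = 1.960² × 0.2500 / 0.025² ≈ 1536.64 → 1537.
At an 83% response rate, contacts needed = 1537 / 0.83 ≈ 1851.81 → 1852.

1852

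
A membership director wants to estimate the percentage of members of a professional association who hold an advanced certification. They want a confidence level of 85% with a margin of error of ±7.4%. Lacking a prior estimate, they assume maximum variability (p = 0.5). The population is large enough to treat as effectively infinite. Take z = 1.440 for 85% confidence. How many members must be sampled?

With p = 0.5, p(1−p) = 0.25.
n = z²·p(1−p)/E² = 1.440² × 0.2500 / 0.074² = 2.0736 × 0.2500 / 0.005476 ≈ 94.67.
Rounding up gives n = 95.

95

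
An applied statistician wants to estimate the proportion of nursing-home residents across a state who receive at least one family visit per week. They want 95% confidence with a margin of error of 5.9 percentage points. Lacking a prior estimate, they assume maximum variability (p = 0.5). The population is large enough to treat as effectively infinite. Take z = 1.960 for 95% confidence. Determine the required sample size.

276

With p = 0.5, p(1−p) = 0.25.
n = z²·p(1−p)/E² = 1.960² × 0.2500 / 0.059² = 3.8416 × 0.2500 / 0.003481 ≈ 275.90.
Rounding up gives n = 276.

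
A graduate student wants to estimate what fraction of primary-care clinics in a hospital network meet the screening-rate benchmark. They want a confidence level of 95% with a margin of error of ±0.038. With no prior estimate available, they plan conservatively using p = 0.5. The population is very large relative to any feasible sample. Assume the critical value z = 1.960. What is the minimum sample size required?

With p = 0.5, p(1−p) = 0.25.
n = z²·p(1−p)/E² = 1.960² × 0.2500 / 0.038² = 3.8416 × 0.2500 / 0.001444 ≈ 665.10.
Rounding up gives n = 666.

666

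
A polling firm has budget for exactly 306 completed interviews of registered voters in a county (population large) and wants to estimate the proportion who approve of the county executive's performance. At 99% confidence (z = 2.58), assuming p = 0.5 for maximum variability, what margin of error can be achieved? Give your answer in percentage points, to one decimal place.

SE(p̂) = √[p(1−p)/n] = √[0.2500/306] = 0.02858.
E = z × SE = 2.58 × 0.02858 = 0.07374, or 7.4 percentage points.

7.4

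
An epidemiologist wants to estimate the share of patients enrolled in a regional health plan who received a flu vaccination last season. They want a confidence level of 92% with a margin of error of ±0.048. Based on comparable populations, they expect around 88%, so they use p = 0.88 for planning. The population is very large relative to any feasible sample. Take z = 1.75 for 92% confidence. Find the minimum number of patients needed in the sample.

141

With p = 0.88, p(1−p) = 0.1056.
n = z²·p(1−p)/E² = 1.75² × 0.1056 / 0.048² = 3.0625 × 0.1056 / 0.002304 ≈ 140.36.
Rounding up gives n = 141.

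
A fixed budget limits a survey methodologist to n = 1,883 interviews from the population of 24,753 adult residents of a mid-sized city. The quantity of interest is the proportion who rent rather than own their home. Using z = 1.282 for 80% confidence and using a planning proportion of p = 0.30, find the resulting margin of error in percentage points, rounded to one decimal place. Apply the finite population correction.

Finite-population factor: (N−n)/(N−1) = (24753−1883)/(24753−1) = 0.9240.
SE(p̂) = √[p(1−p)/n · (N−n)/(N−1)] = √[0.2100/1883 × 0.9240] = 0.01015.
E = z × SE = 1.282 × 0.01015 = 0.01301 ≈ 1.3 percentage points.

1.3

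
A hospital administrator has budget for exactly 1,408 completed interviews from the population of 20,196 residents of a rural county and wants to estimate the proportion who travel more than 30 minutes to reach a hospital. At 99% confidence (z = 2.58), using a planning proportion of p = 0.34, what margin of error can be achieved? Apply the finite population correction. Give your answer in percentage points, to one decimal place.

3.1

Finite-population factor: (N−n)/(N−1) = (20196−1408)/(20196−1) = 0.9303.
SE(p̂) = √[p(1−p)/n · (N−n)/(N−1)] = √[0.2244/1408 × 0.9303] = 0.01218.
E = z × SE = 2.58 × 0.01218 = 0.03142 ≈ 3.1 percentage points.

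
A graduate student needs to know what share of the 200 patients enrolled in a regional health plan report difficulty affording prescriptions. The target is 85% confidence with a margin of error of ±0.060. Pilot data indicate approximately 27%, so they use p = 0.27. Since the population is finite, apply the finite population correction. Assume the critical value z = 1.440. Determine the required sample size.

73

Unadjusted: n₀ = 1.440² × 0.27 × 0.73 / 0.060² ≈ 113.53, so n₀ = 114.
Finite population correction with N = 200: n = n₀ / (1 + (n₀−1)/N) = 114 / (1 + 113/200) = 114 / 1.5650 ≈ 72.84.
Rounding up, n = 73.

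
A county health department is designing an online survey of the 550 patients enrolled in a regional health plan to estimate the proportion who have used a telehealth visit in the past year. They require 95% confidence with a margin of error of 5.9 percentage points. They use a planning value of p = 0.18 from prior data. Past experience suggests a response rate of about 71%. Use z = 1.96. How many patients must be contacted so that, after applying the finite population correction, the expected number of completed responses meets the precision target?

Completed interviews needed (unadjusted): n₀ = 1.96² × 0.1476 / 0.059² ≈ 162.89 → 163.
FPC for N = 550: n = 163 / (1 + 162/550) = 163 / 1.2945 ≈ 125.91 → 126.
At a 71% response rate, contacts needed = 126 / 0.71 ≈ 177.46 → 178.

178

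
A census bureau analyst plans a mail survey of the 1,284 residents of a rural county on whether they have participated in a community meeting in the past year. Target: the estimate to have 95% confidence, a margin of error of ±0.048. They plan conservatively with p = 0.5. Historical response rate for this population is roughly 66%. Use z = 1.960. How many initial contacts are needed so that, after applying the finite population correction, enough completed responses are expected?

478

Completed interviews needed (unadjusted): n₀ = 1.960² × 0.2500 / 0.048² ≈ 416.84 → 417.
FPC for N = 1,284: n = 417 / (1 + 416/1284) = 417 / 1.3240 ≈ 314.96 → 315.
At a 66% response rate, contacts needed = 315 / 0.66 ≈ 477.27 → 478.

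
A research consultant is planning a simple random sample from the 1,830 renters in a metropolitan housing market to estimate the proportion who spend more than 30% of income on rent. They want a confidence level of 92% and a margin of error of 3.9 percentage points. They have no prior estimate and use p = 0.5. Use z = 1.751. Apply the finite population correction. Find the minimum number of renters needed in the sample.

396

Unadjusted: n₀ = 1.751² × 0.50 × 0.50 / 0.039² ≈ 503.94, so n₀ = 504.
Finite population correction with N = 1,830: n = n₀ / (1 + (n₀−1)/N) = 504 / (1 + 503/1830) = 504 / 1.2749 ≈ 395.34.
Rounding up, n = 396.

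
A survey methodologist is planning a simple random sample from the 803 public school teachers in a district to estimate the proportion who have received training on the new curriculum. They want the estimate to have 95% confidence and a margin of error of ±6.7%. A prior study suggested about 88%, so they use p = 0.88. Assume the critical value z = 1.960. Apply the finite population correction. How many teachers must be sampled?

Unadjusted: n₀ = 1.960² × 0.88 × 0.12 / 0.067² ≈ 90.37, so n₀ = 91.
Finite population correction with N = 803: n = n₀ / (1 + (n₀−1)/N) = 91 / (1 + 90/803) = 91 / 1.1121 ≈ 81.83.
Rounding up, n = 82.

82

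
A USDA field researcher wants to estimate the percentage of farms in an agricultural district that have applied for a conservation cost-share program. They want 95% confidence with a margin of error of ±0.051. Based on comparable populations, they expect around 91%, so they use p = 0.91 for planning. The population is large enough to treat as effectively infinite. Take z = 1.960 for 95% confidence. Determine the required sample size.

121

With p = 0.91, p(1−p) = 0.0819.
n = z²·p(1−p)/E² = 1.960² × 0.0819 / 0.051² = 3.8416 × 0.0819 / 0.002601 ≈ 120.96.
Rounding up gives n = 121.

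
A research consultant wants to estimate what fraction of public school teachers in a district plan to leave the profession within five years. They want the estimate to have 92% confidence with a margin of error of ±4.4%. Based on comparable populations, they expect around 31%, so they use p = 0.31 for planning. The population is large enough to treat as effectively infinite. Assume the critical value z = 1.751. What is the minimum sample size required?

With p = 0.31, p(1−p) = 0.2139.
n = z²·p(1−p)/E² = 1.751² × 0.2139 / 0.044² = 3.0660 × 0.2139 / 0.001936 ≈ 338.75.
Rounding up gives n = 339.

339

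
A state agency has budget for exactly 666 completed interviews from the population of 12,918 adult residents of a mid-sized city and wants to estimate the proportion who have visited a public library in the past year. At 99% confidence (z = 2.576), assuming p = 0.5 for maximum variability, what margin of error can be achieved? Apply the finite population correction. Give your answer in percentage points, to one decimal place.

Finite-population factor: (N−n)/(N−1) = (12918−666)/(12918−1) = 0.9485.
SE(p̂) = √[p(1−p)/n · (N−n)/(N−1)] = √[0.2500/666 × 0.9485] = 0.01887.
E = z × SE = 2.576 × 0.01887 = 0.04861 ≈ 4.9 percentage points.

4.9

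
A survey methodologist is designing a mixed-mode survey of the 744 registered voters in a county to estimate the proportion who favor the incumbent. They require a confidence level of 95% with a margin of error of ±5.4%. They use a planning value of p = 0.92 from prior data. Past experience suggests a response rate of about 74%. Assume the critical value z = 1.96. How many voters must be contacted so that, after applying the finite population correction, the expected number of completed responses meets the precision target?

Completed interviews needed (unadjusted): n₀ = 1.96² × 0.0736 / 0.054² ≈ 96.96 → 97.
FPC for N = 744: n = 97 / (1 + 96/744) = 97 / 1.1290 ≈ 85.91 → 86.
At a 74% response rate, contacts needed = 86 / 0.74 ≈ 116.22 → 117.

117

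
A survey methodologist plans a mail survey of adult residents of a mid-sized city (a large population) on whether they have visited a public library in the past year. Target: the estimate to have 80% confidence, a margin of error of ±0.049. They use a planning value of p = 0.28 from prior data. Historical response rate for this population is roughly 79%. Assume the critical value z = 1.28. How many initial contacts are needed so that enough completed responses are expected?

Completed interviews needed: n₀ = 1.28² × 0.2016 / 0.049² ≈ 137.57 → 138.
At a 79% response rate, contacts needed = 138 / 0.79 ≈ 174.68 → 175.

175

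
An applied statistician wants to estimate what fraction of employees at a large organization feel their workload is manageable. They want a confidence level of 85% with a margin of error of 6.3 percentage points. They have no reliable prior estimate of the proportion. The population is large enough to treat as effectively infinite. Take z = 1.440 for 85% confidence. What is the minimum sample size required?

With no prior estimate, use p = 0.5, giving p(1−p) = 0.25.
n = z²·p(1−p)/E² = 1.440² × 0.2500 / 0.063² = 2.0736 × 0.2500 / 0.003969 ≈ 130.61.
Rounding up gives n = 131.

131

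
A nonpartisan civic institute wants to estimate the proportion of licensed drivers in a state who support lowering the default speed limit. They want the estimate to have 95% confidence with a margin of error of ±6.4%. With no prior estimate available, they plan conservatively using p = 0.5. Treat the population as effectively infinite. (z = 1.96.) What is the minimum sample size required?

235

With p = 0.5, p(1−p) = 0.25.
n = z²·p(1−p)/E² = 1.96² × 0.2500 / 0.064² = 3.8416 × 0.2500 / 0.004096 ≈ 234.47.
Rounding up gives n = 235.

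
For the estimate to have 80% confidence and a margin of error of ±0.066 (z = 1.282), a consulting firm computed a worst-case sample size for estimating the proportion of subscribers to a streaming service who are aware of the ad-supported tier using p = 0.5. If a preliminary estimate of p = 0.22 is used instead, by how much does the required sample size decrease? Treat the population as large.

Conservative (p = 0.5): n = 1.282² × 0.25 / 0.066² ≈ 94.33 → 95.
Using p = 0.22: p(1−p) = 0.1716, so n = 1.282² × 0.1716 / 0.066² ≈ 64.74 → 65.
Reduction: 95 − 65 = 30.

30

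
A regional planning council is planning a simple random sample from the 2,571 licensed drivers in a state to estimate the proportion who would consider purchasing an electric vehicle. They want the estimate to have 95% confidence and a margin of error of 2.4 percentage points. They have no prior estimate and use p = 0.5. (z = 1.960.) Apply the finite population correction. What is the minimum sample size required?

Unadjusted: n₀ = 1.960² × 0.50 × 0.50 / 0.024² ≈ 1667.36, so n₀ = 1668.
Finite population correction with N = 2,571: n = n₀ / (1 + (n₀−1)/N) = 1668 / (1 + 1667/2571) = 1668 / 1.6484 ≈ 1011.90.
Rounding up, n = 1012.

1012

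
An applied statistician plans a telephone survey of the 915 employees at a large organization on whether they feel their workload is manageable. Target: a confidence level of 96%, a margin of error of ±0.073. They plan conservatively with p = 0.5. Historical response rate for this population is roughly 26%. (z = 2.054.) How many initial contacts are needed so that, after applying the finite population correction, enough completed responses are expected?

Completed interviews needed (unadjusted): n₀ = 2.054² × 0.2500 / 0.073² ≈ 197.92 → 198.
FPC for N = 915: n = 198 / (1 + 197/915) = 198 / 1.2153 ≈ 162.92 → 163.
At a 26% response rate, contacts needed = 163 / 0.26 ≈ 626.92 → 627.

627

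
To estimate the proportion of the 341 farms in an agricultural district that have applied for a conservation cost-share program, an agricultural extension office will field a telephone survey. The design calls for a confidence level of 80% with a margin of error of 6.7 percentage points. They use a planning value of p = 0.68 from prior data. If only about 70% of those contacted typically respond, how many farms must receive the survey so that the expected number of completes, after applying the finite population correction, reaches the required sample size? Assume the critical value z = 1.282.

93

Completed interviews needed (unadjusted): n₀ = 1.282² × 0.2176 / 0.067² ≈ 79.67 → 80.
FPC for N = 341: n = 80 / (1 + 79/341) = 80 / 1.2317 ≈ 64.95 → 65.
At a 70% response rate, contacts needed = 65 / 0.70 ≈ 92.86 → 93.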